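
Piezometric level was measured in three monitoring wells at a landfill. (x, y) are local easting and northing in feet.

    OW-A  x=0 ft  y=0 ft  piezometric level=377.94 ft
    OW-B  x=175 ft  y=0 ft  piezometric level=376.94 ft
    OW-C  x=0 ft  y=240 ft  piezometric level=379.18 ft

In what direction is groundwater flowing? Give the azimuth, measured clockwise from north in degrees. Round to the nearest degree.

132°

∂h/∂x = (376.94 − 377.94) / (175 − 0) = -0.005714
∂h/∂y = (379.18 − 377.94) / (240 − 0) = +0.005167
Flow direction (−∇h) has components (+0.005714 E, -0.005167 N).
Azimuth = atan2(E, N) = atan2(+0.005714, -0.005167) = 132.1° ≈ 132°.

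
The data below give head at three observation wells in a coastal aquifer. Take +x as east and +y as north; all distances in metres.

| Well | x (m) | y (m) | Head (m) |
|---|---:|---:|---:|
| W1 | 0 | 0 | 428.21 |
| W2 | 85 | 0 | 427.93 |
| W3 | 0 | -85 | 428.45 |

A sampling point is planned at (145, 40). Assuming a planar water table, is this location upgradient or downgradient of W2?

downgradient

∂h/∂x = (427.93 − 428.21) / (85 − 0) = -0.003294
∂h/∂y = (428.45 − 428.21) / (-85 − 0) = -0.002824
Head at (145, 40) = 428.21 + (-0.003294)·(145) + (-0.002824)·(40) = 427.62 m.
That is lower than the 427.93 m at W2, so the point is downgradient.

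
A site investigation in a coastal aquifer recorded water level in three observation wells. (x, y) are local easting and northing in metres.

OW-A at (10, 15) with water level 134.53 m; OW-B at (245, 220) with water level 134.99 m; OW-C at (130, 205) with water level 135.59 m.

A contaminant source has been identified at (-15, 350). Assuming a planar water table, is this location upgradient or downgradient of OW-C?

With h = a·x + b·y + c and OW-A as origin, the differences give:
  235·a + 205·b = +0.46
  120·a + 190·b = +1.06
Eliminate b (×190 and ×205, subtract): 20050·a = -129.900 → a = ∂h/∂x = -0.006479
Back-substitute: b = ∂h/∂y = +0.009671.
Head at (-15, 350) = 134.53 + (-0.006479)·(-25) + (+0.009671)·(335) = 137.93 m.
That is higher than the 135.59 m at OW-C, so the point is upgradient.

upgradient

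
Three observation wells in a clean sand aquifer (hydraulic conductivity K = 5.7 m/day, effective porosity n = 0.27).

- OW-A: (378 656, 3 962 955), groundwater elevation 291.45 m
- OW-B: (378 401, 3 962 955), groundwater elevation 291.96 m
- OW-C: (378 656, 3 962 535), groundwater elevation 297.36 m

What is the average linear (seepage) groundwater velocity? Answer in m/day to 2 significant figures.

0.30 m/day

∂h/∂x = (291.96 − 291.45) / (378401 − 378656) = -0.002000
∂h/∂y = (297.36 − 291.45) / (3962535 − 3962955) = -0.01407
|∇h| = √(-0.002000² + -0.01407²) = 0.01421
Seepage velocity v = K·i/n = 5.7 × 0.01421 / 0.27 = 0.3 m/day.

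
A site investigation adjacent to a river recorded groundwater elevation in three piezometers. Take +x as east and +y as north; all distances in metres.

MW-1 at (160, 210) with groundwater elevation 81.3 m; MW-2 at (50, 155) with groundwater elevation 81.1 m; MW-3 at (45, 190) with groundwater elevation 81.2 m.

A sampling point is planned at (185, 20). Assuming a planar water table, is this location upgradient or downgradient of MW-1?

downgradient

With h = a·x + b·y + c and MW-1 as origin, the differences give:
  (-110)·a + (-55)·b = -0.2
  (-115)·a + (-20)·b = -0.1
Eliminate b (×(-20) and ×(-55), subtract): -4125·a = -1.50 → a = ∂h/∂x = +0.0003636
Back-substitute: b = ∂h/∂y = +0.002909.
Head at (185, 20) = 81.3 + (+0.0003636)·(25) + (+0.002909)·(-190) = 80.76 m.
That is lower than the 81.3 m at MW-1, so the point is downgradient.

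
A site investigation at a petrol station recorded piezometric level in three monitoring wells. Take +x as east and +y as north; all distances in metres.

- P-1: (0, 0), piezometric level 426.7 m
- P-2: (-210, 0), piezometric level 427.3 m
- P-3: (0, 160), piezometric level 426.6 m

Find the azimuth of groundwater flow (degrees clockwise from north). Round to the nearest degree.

∂h/∂x = (427.3 − 426.7) / (-210 − 0) = -0.002857
∂h/∂y = (426.6 − 426.7) / (160 − 0) = -0.0006250
Flow direction (−∇h) has components (+0.002857 E, +0.0006250 N).
Azimuth = atan2(E, N) = atan2(+0.002857, +0.0006250) = 77.7° ≈ 078°.

078°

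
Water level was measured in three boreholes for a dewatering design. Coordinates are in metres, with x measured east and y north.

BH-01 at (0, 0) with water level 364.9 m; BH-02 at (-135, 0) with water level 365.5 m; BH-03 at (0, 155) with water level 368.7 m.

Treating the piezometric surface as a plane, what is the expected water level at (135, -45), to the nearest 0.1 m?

363.2 m

∂h/∂x = (365.5 − 364.9) / (-135 − 0) = -0.004444
∂h/∂y = (368.7 − 364.9) / (155 − 0) = +0.02452
h(135, -45) = 364.9 + (-0.004444)·(135) + (+0.02452)·(-45) = 364.9 -0.600 -1.103 = 363.197 m.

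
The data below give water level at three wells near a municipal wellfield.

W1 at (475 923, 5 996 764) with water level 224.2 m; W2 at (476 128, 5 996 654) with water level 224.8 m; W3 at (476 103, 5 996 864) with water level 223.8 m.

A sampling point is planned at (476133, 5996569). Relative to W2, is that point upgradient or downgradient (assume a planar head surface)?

upgradient

Differences from W1: to W2 (Δx, Δy, Δh) = (205, -110, +0.6); to W3 = (180, 100, -0.4).
Determinant of the coordinate differences = 205·100 − 180·(-110) = 40300.
∂h/∂x = [(+0.6)·100 − (-0.4)·(-110)] / 40300 = +0.0003970
∂h/∂y = [205·(-0.4) − 180·(+0.6)] / 40300 = -0.004715
Head at (476133, 5996569) = 224.2 + (+0.0003970)·(210) + (-0.004715)·(-195) = 225.20 m.
That is higher than the 224.8 m at W2, so the point is upgradient.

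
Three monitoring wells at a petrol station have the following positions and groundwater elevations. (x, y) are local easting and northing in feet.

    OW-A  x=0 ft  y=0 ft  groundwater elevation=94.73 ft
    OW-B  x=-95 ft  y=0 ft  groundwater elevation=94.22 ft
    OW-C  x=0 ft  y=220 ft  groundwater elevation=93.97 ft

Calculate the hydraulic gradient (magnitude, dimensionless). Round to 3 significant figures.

0.00638

∂h/∂x = (94.22 − 94.73) / (-95 − 0) = +0.005368
∂h/∂y = (93.97 − 94.73) / (220 − 0) = -0.003455
|∇h| = √(0.005368² + -0.003455²) = 0.006384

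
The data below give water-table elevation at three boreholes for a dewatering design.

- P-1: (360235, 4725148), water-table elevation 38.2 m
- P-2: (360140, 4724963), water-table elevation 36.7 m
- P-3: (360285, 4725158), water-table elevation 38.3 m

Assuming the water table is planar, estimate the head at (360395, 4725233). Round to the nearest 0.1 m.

With h = a·x + b·y + c and P-1 as origin, the differences give:
  (-95)·a + (-185)·b = -1.5
  50·a + 10·b = +0.1
Eliminate b (×10 and ×(-185), subtract): 8300·a = 3.50 → a = ∂h/∂x = +0.0004217
Back-substitute: b = ∂h/∂y = +0.007892.
h(360395, 4725233) = 38.2 + (+0.0004217)·(160) + (+0.007892)·(85) = 38.2 +0.067 +0.671 = 38.938 m.

38.9 m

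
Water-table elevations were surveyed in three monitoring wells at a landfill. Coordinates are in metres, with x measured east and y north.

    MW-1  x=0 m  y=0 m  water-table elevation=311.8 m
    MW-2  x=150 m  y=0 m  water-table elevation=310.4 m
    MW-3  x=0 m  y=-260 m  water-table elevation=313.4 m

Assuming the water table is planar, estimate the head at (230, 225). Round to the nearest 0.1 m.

308.3 m

∂h/∂x = (310.4 − 311.8) / (150 − 0) = -0.009333
∂h/∂y = (313.4 − 311.8) / (-260 − 0) = -0.006154
h(230, 225) = 311.8 + (-0.009333)·(230) + (-0.006154)·(225) = 311.8 -2.147 -1.385 = 308.269 m.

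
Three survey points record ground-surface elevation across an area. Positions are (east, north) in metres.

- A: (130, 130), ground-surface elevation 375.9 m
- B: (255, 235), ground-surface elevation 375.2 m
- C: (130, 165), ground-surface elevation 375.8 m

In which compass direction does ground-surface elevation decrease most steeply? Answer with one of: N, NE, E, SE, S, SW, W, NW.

Taking A as reference: B−A = (125, 105, -0.7); C−A = (0, 35, -0.1).
Solve a·Δx + b·Δy = Δz: det = 125·35 − 0·105 = 4375.
∂z/∂x = [(-0.7)·35 − (-0.1)·105] / 4375 = -0.003200
∂z/∂y = [125·(-0.1) − 0·(-0.7)] / 4375 = -0.002857
Steepest decrease is along −∇f = (+0.003200 E, +0.002857 N) → northeast.

NE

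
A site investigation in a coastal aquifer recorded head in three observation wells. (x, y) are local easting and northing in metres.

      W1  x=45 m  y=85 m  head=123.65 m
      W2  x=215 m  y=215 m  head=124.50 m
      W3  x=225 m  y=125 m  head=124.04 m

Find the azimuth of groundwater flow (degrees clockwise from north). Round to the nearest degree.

191°

Taking W1 as reference: W2−W1 = (170, 130, +0.85); W3−W1 = (180, 40, +0.39).
Solve a·Δx + b·Δy = Δh: det = 170·40 − 180·130 = -16600.
∂h/∂x = [(+0.85)·40 − (+0.39)·130] / -16600 = +0.001006
∂h/∂y = [170·(+0.39) − 180·(+0.85)] / -16600 = +0.005223
Flow direction (−∇h) has components (-0.001006 E, -0.005223 N).
Azimuth = atan2(E, N) = atan2(-0.001006, -0.005223) = 190.9° ≈ 191°.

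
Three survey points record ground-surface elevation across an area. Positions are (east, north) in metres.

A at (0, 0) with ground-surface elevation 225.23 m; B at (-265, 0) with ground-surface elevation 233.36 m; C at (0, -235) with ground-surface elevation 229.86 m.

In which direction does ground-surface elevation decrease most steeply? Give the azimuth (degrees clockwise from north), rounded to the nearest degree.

057°

∂z/∂x = (233.36 − 225.23) / (-265 − 0) = -0.03068
∂z/∂y = (229.86 − 225.23) / (-235 − 0) = -0.01970
Steepest decrease is along −∇f: components (+0.03068 E, +0.01970 N).
Azimuth = atan2(+0.03068, +0.01970) = 57.3° ≈ 057°.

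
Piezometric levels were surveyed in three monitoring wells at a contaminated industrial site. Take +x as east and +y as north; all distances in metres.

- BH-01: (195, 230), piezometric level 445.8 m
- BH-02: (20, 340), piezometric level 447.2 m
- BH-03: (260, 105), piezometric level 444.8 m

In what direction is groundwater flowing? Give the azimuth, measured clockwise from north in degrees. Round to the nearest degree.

With h = a·x + b·y + c and BH-01 as origin, the differences give:
  (-175)·a + 110·b = +1.4
  65·a + (-125)·b = -1.0
Eliminate b (×(-125) and ×110, subtract): 14725·a = -65.00 → a = ∂h/∂x = -0.004414
Back-substitute: b = ∂h/∂y = +0.005705.
Flow direction (−∇h) has components (+0.004414 E, -0.005705 N).
Azimuth = atan2(E, N) = atan2(+0.004414, -0.005705) = 142.3° ≈ 142°.

142°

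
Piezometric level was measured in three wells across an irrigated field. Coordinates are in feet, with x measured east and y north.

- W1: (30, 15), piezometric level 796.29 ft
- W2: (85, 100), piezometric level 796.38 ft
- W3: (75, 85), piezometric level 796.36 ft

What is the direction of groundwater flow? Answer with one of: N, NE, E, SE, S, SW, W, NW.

With h = a·x + b·y + c and W1 as origin, the differences give:
  55·a + 85·b = +0.09
  45·a + 70·b = +0.07
Eliminate b (×70 and ×85, subtract): 25·a = 0.350 → a = ∂h/∂x = +0.01400
Back-substitute: b = ∂h/∂y = -0.008000.
Flow = −∇h = (-0.01400 east, +0.008000 north), which points northwest.

NW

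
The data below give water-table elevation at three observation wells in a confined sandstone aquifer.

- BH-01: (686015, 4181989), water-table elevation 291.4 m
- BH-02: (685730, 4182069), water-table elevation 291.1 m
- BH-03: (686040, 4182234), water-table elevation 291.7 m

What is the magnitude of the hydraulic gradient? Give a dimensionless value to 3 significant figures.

Three-point gradient (reference BH-01): Δ to BH-02 = (-285, 80, -0.3), Δ to BH-03 = (25, 245, +0.3).
∂h/∂x = +0.001357, ∂h/∂y = +0.001086 (det = -71825).
|∇h| = √(0.001357² + 0.001086²) = 0.001738

0.00174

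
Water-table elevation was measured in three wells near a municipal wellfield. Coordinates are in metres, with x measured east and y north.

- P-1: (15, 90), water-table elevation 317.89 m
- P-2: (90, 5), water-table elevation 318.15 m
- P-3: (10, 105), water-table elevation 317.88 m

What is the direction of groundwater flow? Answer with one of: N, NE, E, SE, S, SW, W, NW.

Differences from P-1: to P-2 (Δx, Δy, Δh) = (75, -85, +0.26); to P-3 = (-5, 15, -0.01).
Determinant of the coordinate differences = 75·15 − (-5)·(-85) = 700.
∂h/∂x = [(+0.26)·15 − (-0.01)·(-85)] / 700 = +0.004357
∂h/∂y = [75·(-0.01) − (-5)·(+0.26)] / 700 = +0.0007857
Flow = −∇h = (-0.004357 east, -0.0007857 north), which points west.

W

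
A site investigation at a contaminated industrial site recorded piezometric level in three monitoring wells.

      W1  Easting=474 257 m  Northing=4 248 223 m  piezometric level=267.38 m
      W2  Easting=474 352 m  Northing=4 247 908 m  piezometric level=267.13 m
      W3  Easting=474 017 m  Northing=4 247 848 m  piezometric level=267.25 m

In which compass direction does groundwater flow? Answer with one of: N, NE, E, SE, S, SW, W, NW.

Three-point gradient (reference W1): Δ to W2 = (95, -315, -0.25), Δ to W3 = (-240, -375, -0.13).
∂h/∂x = -0.0004747, ∂h/∂y = +0.0006505 (det = -111225).
Flow = −∇h = (+0.0004747 east, -0.0006505 north), which points southeast.

SE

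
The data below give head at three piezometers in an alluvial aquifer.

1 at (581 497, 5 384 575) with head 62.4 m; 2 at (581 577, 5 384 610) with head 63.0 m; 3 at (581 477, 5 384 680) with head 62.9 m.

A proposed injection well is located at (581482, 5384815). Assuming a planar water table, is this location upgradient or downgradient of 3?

Three-point gradient (reference 1): Δ to 2 = (80, 35, +0.6), Δ to 3 = (-20, 105, +0.5).
∂h/∂x = +0.005000, ∂h/∂y = +0.005714 (det = 9100).
Head at (581482, 5384815) = 62.4 + (+0.005000)·(-15) + (+0.005714)·(240) = 63.70 m.
That is higher than the 62.9 m at 3, so the point is upgradient.

upgradient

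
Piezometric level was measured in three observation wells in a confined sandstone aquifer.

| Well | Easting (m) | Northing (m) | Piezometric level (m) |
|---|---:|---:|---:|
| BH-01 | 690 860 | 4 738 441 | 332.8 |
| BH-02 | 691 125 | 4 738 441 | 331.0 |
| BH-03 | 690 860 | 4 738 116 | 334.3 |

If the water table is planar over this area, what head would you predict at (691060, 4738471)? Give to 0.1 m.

∂h/∂x = (331.0 − 332.8) / (691125 − 690860) = -0.006792
∂h/∂y = (334.3 − 332.8) / (4738116 − 4738441) = -0.004615
h(691060, 4738471) = 332.8 + (-0.006792)·(200) + (-0.004615)·(30) = 332.8 -1.358 -0.138 = 331.303 m.

331.3 m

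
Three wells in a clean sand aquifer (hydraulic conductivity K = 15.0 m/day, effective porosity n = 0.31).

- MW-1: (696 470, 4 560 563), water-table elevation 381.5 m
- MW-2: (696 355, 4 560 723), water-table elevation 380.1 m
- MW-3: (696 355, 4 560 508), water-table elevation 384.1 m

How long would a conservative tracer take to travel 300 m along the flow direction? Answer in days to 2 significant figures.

270 days

Taking MW-1 as reference: MW-2−MW-1 = (-115, 160, -1.4); MW-3−MW-1 = (-115, -55, +2.6).
Determinant of the coordinate differences = (-115)·(-55) − (-115)·160 = 24725.
∂h/∂x = [(-1.4)·(-55) − (+2.6)·160] / 24725 = -0.01371
∂h/∂y = [(-115)·(+2.6) − (-115)·(-1.4)] / 24725 = -0.01860
|∇h| = √(-0.01371² + -0.01860²) = 0.02311
Seepage velocity v = K·i/n = 15.0 × 0.02311 / 0.31 = 1.118 m/day.
t = 300 / 1.118 = 268.3 days.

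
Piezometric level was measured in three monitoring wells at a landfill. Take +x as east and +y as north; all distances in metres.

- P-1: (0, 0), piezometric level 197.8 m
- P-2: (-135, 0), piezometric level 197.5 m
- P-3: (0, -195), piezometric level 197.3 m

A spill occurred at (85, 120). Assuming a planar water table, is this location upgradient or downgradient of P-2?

upgradient

∂h/∂x = (197.5 − 197.8) / (-135 − 0) = +0.002222
∂h/∂y = (197.3 − 197.8) / (-195 − 0) = +0.002564
Head at (85, 120) = 197.8 + (+0.002222)·(85) + (+0.002564)·(120) = 198.30 m.
That is higher than the 197.5 m at P-2, so the point is upgradient.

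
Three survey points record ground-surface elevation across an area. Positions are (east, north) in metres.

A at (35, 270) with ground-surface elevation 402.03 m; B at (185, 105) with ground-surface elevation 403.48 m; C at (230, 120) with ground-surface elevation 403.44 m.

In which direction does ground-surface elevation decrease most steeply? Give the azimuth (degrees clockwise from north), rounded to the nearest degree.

348°

Taking A as reference: B−A = (150, -165, +1.45); C−A = (195, -150, +1.41).
Solve a·Δx + b·Δy = Δz: det = 150·(-150) − 195·(-165) = 9675.
∂z/∂x = [(+1.45)·(-150) − (+1.41)·(-165)] / 9675 = +0.001566
∂z/∂y = [150·(+1.41) − 195·(+1.45)] / 9675 = -0.007364
Steepest decrease is along −∇f: components (-0.001566 E, +0.007364 N).
Azimuth = atan2(-0.001566, +0.007364) = 348.0° ≈ 348°.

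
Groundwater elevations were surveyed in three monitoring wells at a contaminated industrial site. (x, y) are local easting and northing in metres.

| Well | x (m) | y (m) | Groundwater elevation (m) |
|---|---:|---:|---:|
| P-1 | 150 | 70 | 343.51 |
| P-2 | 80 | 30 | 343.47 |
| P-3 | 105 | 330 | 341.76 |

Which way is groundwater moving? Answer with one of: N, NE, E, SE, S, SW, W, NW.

NW

With h = a·x + b·y + c and P-1 as origin, the differences give:
  (-70)·a + (-40)·b = -0.04
  (-45)·a + 260·b = -1.75
Eliminate b (×260 and ×(-40), subtract): -20000·a = -80.400 → a = ∂h/∂x = +0.004020
Back-substitute: b = ∂h/∂y = -0.006035.
Flow = −∇h = (-0.004020 east, +0.006035 north), which points northwest.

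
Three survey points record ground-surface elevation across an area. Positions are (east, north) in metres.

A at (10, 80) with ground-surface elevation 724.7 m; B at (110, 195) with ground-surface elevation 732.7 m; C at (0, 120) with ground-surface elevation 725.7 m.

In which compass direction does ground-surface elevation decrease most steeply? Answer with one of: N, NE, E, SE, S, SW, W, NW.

SW

Three-point gradient (reference A): Δ to B = (100, 115, +8.0), Δ to C = (-10, 40, +1.0).
∂z/∂x = +0.03981, ∂z/∂y = +0.03495 (det = 5150).
Steepest decrease is along −∇f = (-0.03981 E, -0.03495 N) → southwest.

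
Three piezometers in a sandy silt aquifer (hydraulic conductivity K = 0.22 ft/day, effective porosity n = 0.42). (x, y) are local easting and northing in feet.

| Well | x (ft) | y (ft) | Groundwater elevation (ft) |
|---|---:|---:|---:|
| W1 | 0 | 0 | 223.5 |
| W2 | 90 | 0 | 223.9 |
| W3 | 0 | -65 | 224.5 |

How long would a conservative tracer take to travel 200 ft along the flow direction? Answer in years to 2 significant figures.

∂h/∂x = (223.9 − 223.5) / (90 − 0) = +0.004444
∂h/∂y = (224.5 − 223.5) / (-65 − 0) = -0.01538
|∇h| = √(0.004444² + -0.01538²) = 0.01601
Seepage velocity v = K·i/n = 0.22 × 0.01601 / 0.42 = 0.008386 ft/day.
t = 200 / 0.008386 = 2.385e+04 days = 65.3 years.

65 years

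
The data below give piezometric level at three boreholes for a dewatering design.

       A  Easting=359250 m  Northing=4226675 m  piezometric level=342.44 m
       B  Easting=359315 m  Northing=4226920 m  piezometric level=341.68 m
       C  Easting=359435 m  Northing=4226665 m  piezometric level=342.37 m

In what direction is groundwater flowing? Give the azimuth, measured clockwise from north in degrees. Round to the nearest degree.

With h = a·x + b·y + c and A as origin, the differences give:
  65·a + 245·b = -0.76
  185·a + (-10)·b = -0.07
Eliminate b (×(-10) and ×245, subtract): -45975·a = 24.750 → a = ∂h/∂x = -0.0005383
Back-substitute: b = ∂h/∂y = -0.002959.
Flow direction (−∇h) has components (+0.0005383 E, +0.002959 N).
Azimuth = atan2(E, N) = atan2(+0.0005383, +0.002959) = 10.3° ≈ 010°.

010°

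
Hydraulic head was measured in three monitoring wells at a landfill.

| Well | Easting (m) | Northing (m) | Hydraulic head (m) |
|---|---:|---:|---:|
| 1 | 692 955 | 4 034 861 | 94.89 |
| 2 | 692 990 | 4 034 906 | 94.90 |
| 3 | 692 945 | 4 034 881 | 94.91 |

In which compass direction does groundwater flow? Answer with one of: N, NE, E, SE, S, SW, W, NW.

Three-point gradient (reference 1): Δ to 2 = (35, 45, +0.01), Δ to 3 = (-10, 20, +0.02).
∂h/∂x = -0.0006087, ∂h/∂y = +0.0006957 (det = 1150).
Flow = −∇h = (+0.0006087 east, -0.0006957 north), which points southeast.

SE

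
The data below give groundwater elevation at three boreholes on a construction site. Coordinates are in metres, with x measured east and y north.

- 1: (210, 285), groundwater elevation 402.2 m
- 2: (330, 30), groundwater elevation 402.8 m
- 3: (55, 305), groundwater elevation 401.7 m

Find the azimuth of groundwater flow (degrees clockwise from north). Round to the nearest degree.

Three-point gradient (reference 1): Δ to 2 = (120, -255, +0.6), Δ to 3 = (-155, 20, -0.5).
∂h/∂x = +0.003111, ∂h/∂y = -0.0008889 (det = -37125).
Flow direction (−∇h) has components (-0.003111 E, +0.0008889 N).
Azimuth = atan2(E, N) = atan2(-0.003111, +0.0008889) = 285.9° ≈ 286°.

286°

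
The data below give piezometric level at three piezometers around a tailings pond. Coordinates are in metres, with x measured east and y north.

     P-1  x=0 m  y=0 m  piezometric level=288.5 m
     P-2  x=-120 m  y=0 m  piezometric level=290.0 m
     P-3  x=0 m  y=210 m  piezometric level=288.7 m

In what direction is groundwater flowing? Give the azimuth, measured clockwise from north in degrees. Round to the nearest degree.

094°

∂h/∂x = (290.0 − 288.5) / (-120 − 0) = -0.01250
∂h/∂y = (288.7 − 288.5) / (210 − 0) = +0.0009524
Flow direction (−∇h) has components (+0.01250 E, -0.0009524 N).
Azimuth = atan2(E, N) = atan2(+0.01250, -0.0009524) = 94.4° ≈ 094°.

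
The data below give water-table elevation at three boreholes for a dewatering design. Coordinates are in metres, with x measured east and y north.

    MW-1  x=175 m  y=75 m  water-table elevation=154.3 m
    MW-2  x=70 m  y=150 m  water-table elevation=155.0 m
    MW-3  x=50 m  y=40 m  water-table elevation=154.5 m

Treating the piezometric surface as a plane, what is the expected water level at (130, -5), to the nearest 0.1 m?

Three-point gradient (reference MW-1): Δ to MW-2 = (-105, 75, +0.7), Δ to MW-3 = (-125, -35, +0.2).
∂h/∂x = -0.003027, ∂h/∂y = +0.005096 (det = 13050).
h(130, -5) = 154.3 + (-0.003027)·(-45) + (+0.005096)·(-80) = 154.3 +0.136 -0.408 = 154.029 m.

154.0 m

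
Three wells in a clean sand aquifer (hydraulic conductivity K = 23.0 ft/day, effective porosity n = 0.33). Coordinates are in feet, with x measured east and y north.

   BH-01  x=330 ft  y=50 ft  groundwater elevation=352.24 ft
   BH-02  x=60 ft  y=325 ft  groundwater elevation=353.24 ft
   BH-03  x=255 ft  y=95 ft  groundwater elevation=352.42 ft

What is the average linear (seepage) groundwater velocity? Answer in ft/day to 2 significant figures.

0.22 ft/day

Taking BH-01 as reference: BH-02−BH-01 = (-270, 275, +1.00); BH-03−BH-01 = (-75, 45, +0.18).
Solve a·Δx + b·Δy = Δh: det = (-270)·45 − (-75)·275 = 8475.
∂h/∂x = [(+1.00)·45 − (+0.18)·275] / 8475 = -0.0005310
∂h/∂y = [(-270)·(+0.18) − (-75)·(+1.00)] / 8475 = +0.003115
|∇h| = √(-0.0005310² + 0.003115²) = 0.00316
Seepage velocity v = K·i/n = 23.0 × 0.00316 / 0.33 = 0.2202 ft/day.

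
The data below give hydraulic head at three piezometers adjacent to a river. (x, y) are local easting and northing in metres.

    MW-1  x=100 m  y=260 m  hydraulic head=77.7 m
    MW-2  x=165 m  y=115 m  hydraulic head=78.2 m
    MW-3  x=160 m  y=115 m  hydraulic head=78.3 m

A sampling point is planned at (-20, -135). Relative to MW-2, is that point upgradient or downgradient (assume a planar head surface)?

Three-point gradient (reference MW-1): Δ to MW-2 = (65, -145, +0.5), Δ to MW-3 = (60, -145, +0.6).
∂h/∂x = -0.02000, ∂h/∂y = -0.01241 (det = -725).
Head at (-20, -135) = 77.7 + (-0.02000)·(-120) + (-0.01241)·(-395) = 85.00 m.
That is higher than the 78.2 m at MW-2, so the point is upgradient.

upgradient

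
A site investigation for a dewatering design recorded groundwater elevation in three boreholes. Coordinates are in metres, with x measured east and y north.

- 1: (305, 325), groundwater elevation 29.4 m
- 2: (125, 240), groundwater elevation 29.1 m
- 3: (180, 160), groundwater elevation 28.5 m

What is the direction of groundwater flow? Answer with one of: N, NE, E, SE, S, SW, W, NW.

S

Three-point gradient (reference 1): Δ to 2 = (-180, -85, -0.3), Δ to 3 = (-125, -165, -0.9).
∂h/∂x = -0.001415, ∂h/∂y = +0.006527 (det = 19075).
Flow = −∇h = (+0.001415 east, -0.006527 north), which points south.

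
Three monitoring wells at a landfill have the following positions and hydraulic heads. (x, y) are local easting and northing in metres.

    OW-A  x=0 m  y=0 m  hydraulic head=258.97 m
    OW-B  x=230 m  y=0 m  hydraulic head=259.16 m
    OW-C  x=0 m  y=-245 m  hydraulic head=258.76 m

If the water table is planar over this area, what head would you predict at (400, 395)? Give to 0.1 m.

259.6 m

∂h/∂x = (259.16 − 258.97) / (230 − 0) = +0.0008261
∂h/∂y = (258.76 − 258.97) / (-245 − 0) = +0.0008571
h(400, 395) = 258.97 + (+0.0008261)·(400) + (+0.0008571)·(395) = 258.97 +0.330 +0.339 = 259.639 m.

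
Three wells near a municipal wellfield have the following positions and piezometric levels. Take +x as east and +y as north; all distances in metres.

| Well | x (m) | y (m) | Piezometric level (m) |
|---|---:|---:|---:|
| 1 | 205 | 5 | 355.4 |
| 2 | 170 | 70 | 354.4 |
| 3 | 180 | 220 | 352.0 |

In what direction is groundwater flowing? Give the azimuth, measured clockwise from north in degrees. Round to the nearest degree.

004°

Three-point gradient (reference 1): Δ to 2 = (-35, 65, -1.0), Δ to 3 = (-25, 215, -3.4).
∂h/∂x = -0.001017, ∂h/∂y = -0.01593 (det = -5900).
Flow direction (−∇h) has components (+0.001017 E, +0.01593 N).
Azimuth = atan2(E, N) = atan2(+0.001017, +0.01593) = 3.7° ≈ 004°.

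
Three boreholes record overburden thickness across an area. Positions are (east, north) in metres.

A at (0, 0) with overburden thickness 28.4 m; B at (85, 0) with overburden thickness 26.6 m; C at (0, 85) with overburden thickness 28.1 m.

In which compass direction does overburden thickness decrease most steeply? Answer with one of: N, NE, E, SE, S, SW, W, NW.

E

∂d/∂x = (26.6 − 28.4) / (85 − 0) = -0.02118
∂d/∂y = (28.1 − 28.4) / (85 − 0) = -0.003529
Steepest decrease is along −∇f = (+0.02118 E, +0.003529 N) → east.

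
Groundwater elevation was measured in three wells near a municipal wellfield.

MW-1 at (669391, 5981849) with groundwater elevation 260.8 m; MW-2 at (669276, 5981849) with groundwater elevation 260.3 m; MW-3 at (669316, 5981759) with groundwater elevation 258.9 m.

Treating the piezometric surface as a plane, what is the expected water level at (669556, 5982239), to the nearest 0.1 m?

268.3 m

Taking MW-1 as reference: MW-2−MW-1 = (-115, 0, -0.5); MW-3−MW-1 = (-75, -90, -1.9).
Solve a·Δx + b·Δy = Δh: det = (-115)·(-90) − (-75)·0 = 10350.
∂h/∂x = [(-0.5)·(-90) − (-1.9)·0] / 10350 = +0.004348
∂h/∂y = [(-115)·(-1.9) − (-75)·(-0.5)] / 10350 = +0.01749
h(669556, 5982239) = 260.8 + (+0.004348)·(165) + (+0.01749)·(390) = 260.8 +0.717 +6.820 = 268.338 m.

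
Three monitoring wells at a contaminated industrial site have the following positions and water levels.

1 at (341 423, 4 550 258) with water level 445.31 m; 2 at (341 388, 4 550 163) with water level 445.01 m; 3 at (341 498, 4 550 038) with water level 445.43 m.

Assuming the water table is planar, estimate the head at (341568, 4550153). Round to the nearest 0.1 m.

445.9 m

Differences from 1: to 2 (Δx, Δy, Δh) = (-35, -95, -0.30); to 3 = (75, -220, +0.12).
Determinant of the coordinate differences = (-35)·(-220) − 75·(-95) = 14825.
∂h/∂x = [(-0.30)·(-220) − (+0.12)·(-95)] / 14825 = +0.005221
∂h/∂y = [(-35)·(+0.12) − 75·(-0.30)] / 14825 = +0.001234
h(341568, 4550153) = 445.31 + (+0.005221)·(145) + (+0.001234)·(-105) = 445.31 +0.757 -0.130 = 445.937 m.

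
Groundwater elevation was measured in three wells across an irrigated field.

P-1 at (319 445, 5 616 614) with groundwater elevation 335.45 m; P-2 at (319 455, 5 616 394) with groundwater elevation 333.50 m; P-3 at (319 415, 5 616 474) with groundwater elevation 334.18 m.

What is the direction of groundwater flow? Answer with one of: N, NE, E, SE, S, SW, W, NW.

With h = a·x + b·y + c and P-1 as origin, the differences give:
  10·a + (-220)·b = -1.95
  (-30)·a + (-140)·b = -1.27
Eliminate b (×(-140) and ×(-220), subtract): -8000·a = -6.400 → a = ∂h/∂x = +0.0008000
Back-substitute: b = ∂h/∂y = +0.008900.
Flow = −∇h = (-0.0008000 east, -0.008900 north), which points south.

S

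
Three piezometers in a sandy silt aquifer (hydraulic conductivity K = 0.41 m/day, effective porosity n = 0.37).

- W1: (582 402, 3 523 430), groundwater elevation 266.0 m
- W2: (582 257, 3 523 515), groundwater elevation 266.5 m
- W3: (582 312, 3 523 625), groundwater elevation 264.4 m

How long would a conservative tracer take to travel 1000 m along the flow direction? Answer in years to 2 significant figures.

With h = a·x + b·y + c and W1 as origin, the differences give:
  (-145)·a + 85·b = +0.5
  (-90)·a + 195·b = -1.6
Eliminate b (×195 and ×85, subtract): -20625·a = 233.50 → a = ∂h/∂x = -0.01132
Back-substitute: b = ∂h/∂y = -0.01343.
|∇h| = √(-0.01132² + -0.01343²) = 0.01756
Seepage velocity v = K·i/n = 0.41 × 0.01756 / 0.37 = 0.01946 m/day.
t = 1000 / 0.01946 = 5.139e+04 days = 141 years.

140 years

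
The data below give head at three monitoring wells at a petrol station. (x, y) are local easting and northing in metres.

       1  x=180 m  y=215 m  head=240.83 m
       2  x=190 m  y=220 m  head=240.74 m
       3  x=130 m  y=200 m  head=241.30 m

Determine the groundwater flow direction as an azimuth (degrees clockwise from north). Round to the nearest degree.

Differences from 1: to 2 (Δx, Δy, Δh) = (10, 5, -0.09); to 3 = (-50, -15, +0.47).
Determinant of the coordinate differences = 10·(-15) − (-50)·5 = 100.
∂h/∂x = [(-0.09)·(-15) − (+0.47)·5] / 100 = -0.010000
∂h/∂y = [10·(+0.47) − (-50)·(-0.09)] / 100 = +0.002000
Flow direction (−∇h) has components (+0.010000 E, -0.002000 N).
Azimuth = atan2(E, N) = atan2(+0.010000, -0.002000) = 101.3° ≈ 101°.

101°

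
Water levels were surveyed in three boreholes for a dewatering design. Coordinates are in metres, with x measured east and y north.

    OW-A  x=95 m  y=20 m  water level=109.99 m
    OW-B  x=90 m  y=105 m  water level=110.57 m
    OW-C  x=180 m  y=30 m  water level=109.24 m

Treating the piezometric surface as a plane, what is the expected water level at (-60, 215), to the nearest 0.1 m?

112.7 m

Differences from OW-A: to OW-B (Δx, Δy, Δh) = (-5, 85, +0.58); to OW-C = (85, 10, -0.75).
Determinant of the coordinate differences = (-5)·10 − 85·85 = -7275.
∂h/∂x = [(+0.58)·10 − (-0.75)·85] / -7275 = -0.009560
∂h/∂y = [(-5)·(-0.75) − 85·(+0.58)] / -7275 = +0.006261
h(-60, 215) = 109.99 + (-0.009560)·(-155) + (+0.006261)·(195) = 109.99 +1.482 +1.221 = 112.693 m.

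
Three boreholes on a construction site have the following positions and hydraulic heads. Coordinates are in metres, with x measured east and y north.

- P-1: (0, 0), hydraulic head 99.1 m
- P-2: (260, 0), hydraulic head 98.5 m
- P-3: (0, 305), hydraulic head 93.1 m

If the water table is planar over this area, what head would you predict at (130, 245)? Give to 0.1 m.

94.0 m

∂h/∂x = (98.5 − 99.1) / (260 − 0) = -0.002308
∂h/∂y = (93.1 − 99.1) / (305 − 0) = -0.01967
h(130, 245) = 99.1 + (-0.002308)·(130) + (-0.01967)·(245) = 99.1 -0.300 -4.820 = 93.980 m.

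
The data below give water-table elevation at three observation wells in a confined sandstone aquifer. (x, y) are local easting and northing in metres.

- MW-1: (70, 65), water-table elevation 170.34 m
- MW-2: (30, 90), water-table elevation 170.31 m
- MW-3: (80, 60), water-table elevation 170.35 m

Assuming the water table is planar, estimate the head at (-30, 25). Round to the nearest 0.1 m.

Taking MW-1 as reference: MW-2−MW-1 = (-40, 25, -0.03); MW-3−MW-1 = (10, -5, +0.01).
Determinant of the coordinate differences = (-40)·(-5) − 10·25 = -50.
∂h/∂x = [(-0.03)·(-5) − (+0.01)·25] / -50 = +0.002000
∂h/∂y = [(-40)·(+0.01) − 10·(-0.03)] / -50 = +0.002000
h(-30, 25) = 170.34 + (+0.002000)·(-100) + (+0.002000)·(-40) = 170.34 -0.200 -0.080 = 170.060 m.

170.1 m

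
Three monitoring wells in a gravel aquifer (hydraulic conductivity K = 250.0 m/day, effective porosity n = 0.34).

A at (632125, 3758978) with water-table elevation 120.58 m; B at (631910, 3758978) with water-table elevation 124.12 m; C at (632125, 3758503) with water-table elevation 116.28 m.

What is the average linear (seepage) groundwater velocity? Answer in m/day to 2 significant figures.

14 m/day

∂h/∂x = (124.12 − 120.58) / (631910 − 632125) = -0.01647
∂h/∂y = (116.28 − 120.58) / (3758503 − 3758978) = +0.009053
|∇h| = √(-0.01647² + 0.009053²) = 0.01879
Seepage velocity v = K·i/n = 250.0 × 0.01879 / 0.34 = 13.82 m/day.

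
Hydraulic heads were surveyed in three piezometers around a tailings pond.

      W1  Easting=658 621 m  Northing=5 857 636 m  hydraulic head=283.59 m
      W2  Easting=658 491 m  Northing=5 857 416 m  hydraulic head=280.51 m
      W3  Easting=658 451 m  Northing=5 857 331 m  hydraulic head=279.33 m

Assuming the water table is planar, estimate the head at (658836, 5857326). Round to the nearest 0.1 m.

279.6 m

Taking W1 as reference: W2−W1 = (-130, -220, -3.08); W3−W1 = (-170, -305, -4.26).
Determinant of the coordinate differences = (-130)·(-305) − (-170)·(-220) = 2250.
∂h/∂x = [(-3.08)·(-305) − (-4.26)·(-220)] / 2250 = +0.0009778
∂h/∂y = [(-130)·(-4.26) − (-170)·(-3.08)] / 2250 = +0.01342
h(658836, 5857326) = 283.59 + (+0.0009778)·(215) + (+0.01342)·(-310) = 283.59 +0.210 -4.161 = 279.639 m.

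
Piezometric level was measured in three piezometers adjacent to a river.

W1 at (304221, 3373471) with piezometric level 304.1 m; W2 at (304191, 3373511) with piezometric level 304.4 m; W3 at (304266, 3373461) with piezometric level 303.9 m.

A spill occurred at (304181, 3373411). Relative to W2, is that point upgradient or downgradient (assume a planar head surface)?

Differences from W1: to W2 (Δx, Δy, Δh) = (-30, 40, +0.3); to W3 = (45, -10, -0.2).
Determinant of the coordinate differences = (-30)·(-10) − 45·40 = -1500.
∂h/∂x = [(+0.3)·(-10) − (-0.2)·40] / -1500 = -0.003333
∂h/∂y = [(-30)·(-0.2) − 45·(+0.3)] / -1500 = +0.005000
Head at (304181, 3373411) = 304.1 + (-0.003333)·(-40) + (+0.005000)·(-60) = 303.93 m.
That is lower than the 304.4 m at W2, so the point is downgradient.

downgradient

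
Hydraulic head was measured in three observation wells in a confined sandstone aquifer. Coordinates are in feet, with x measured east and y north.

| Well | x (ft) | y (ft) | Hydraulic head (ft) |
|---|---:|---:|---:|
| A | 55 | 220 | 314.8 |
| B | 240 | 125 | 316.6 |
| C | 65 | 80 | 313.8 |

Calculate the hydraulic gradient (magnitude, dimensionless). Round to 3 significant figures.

0.0161

Three-point gradient (reference A): Δ to B = (185, -95, +1.8), Δ to C = (10, -140, -1.0).
∂h/∂x = +0.01391, ∂h/∂y = +0.008136 (det = -24950).
|∇h| = √(0.01391² + 0.008136²) = 0.01611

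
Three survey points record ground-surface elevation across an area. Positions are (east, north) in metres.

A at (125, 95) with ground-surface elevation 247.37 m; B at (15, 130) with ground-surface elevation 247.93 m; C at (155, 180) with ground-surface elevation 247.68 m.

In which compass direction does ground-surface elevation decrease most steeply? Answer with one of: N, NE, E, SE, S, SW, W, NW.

SE

Taking A as reference: B−A = (-110, 35, +0.56); C−A = (30, 85, +0.31).
Solve a·Δx + b·Δy = Δz: det = (-110)·85 − 30·35 = -10400.
∂z/∂x = [(+0.56)·85 − (+0.31)·35] / -10400 = -0.003534
∂z/∂y = [(-110)·(+0.31) − 30·(+0.56)] / -10400 = +0.004894
Steepest decrease is along −∇f = (+0.003534 E, -0.004894 N) → southeast.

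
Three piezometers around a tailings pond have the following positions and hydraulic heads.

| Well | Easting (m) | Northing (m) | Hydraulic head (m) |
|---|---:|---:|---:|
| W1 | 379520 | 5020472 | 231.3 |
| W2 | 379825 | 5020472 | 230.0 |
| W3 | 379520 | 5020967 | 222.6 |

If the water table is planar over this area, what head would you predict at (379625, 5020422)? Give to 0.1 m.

231.7 m

∂h/∂x = (230.0 − 231.3) / (379825 − 379520) = -0.004262
∂h/∂y = (222.6 − 231.3) / (5020967 − 5020472) = -0.01758
h(379625, 5020422) = 231.3 + (-0.004262)·(105) + (-0.01758)·(-50) = 231.3 -0.448 +0.879 = 231.731 m.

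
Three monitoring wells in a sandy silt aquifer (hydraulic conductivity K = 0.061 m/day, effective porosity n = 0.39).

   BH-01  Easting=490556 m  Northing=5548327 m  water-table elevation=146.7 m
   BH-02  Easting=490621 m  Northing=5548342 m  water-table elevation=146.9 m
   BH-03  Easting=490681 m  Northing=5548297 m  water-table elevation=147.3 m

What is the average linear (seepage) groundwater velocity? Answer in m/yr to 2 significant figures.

0.31 m/yr

Differences from BH-01: to BH-02 (Δx, Δy, Δh) = (65, 15, +0.2); to BH-03 = (125, -30, +0.6).
Determinant of the coordinate differences = 65·(-30) − 125·15 = -3825.
∂h/∂x = [(+0.2)·(-30) − (+0.6)·15] / -3825 = +0.003922
∂h/∂y = [65·(+0.6) − 125·(+0.2)] / -3825 = -0.003660
|∇h| = √(0.003922² + -0.003660²) = 0.005364
Seepage velocity v = K·i/n = 0.061 × 0.005364 / 0.39 = 0.000839 m/day = 0.3064 m/yr.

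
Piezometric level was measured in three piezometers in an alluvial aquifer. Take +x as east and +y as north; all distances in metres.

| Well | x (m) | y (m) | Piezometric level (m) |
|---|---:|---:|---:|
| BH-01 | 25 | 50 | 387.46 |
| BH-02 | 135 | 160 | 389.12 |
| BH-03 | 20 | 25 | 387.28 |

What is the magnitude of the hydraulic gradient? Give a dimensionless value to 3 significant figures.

With h = a·x + b·y + c and BH-01 as origin, the differences give:
  110·a + 110·b = +1.66
  (-5)·a + (-25)·b = -0.18
Eliminate b (×(-25) and ×110, subtract): -2200·a = -21.700 → a = ∂h/∂x = +0.009864
Back-substitute: b = ∂h/∂y = +0.005227.
|∇h| = √(0.009864² + 0.005227²) = 0.01116

0.0112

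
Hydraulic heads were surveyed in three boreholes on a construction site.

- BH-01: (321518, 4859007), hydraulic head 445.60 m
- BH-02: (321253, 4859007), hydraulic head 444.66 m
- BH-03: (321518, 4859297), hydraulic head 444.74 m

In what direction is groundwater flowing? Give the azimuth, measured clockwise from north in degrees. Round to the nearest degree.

310°

∂h/∂x = (444.66 − 445.60) / (321253 − 321518) = +0.003547
∂h/∂y = (444.74 − 445.60) / (4859297 − 4859007) = -0.002966
Flow direction (−∇h) has components (-0.003547 E, +0.002966 N).
Azimuth = atan2(E, N) = atan2(-0.003547, +0.002966) = 309.9° ≈ 310°.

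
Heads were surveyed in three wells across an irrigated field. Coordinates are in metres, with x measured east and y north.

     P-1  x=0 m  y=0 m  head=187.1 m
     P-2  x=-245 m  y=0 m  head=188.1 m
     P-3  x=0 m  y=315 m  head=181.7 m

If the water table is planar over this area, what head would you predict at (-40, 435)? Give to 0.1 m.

∂h/∂x = (188.1 − 187.1) / (-245 − 0) = -0.004082
∂h/∂y = (181.7 − 187.1) / (315 − 0) = -0.01714
h(-40, 435) = 187.1 + (-0.004082)·(-40) + (-0.01714)·(435) = 187.1 +0.163 -7.457 = 179.806 m.

179.8 m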